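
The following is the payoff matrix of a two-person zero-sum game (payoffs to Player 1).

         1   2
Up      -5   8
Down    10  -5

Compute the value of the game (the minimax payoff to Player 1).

Row minima: Up → -5, Down → -5; maximin = -5.
Column maxima: 1 → 10, 2 → 8; minimax = 8.
-5 ≠ 8, so there is no saddle point; optimal play is mixed.
Let Player 1 play Up with probability p. Expected payoff against 1: (-5)p + 10(1−p) = −15p + 10; against 2: 8p + (-5)(1−p) = 13p − 5.
Setting these equal: −15p + 10 = 13p − 5 ⇒ −28p = -15 ⇒ p = 15/28, and the value is (-15)·(15/28) + 10 = 55/28.
For Player 2: with q = P(1), equating Up's and Down's payoffs gives −13q + 8 = 15q − 5 ⇒ q = 13/28.

55/28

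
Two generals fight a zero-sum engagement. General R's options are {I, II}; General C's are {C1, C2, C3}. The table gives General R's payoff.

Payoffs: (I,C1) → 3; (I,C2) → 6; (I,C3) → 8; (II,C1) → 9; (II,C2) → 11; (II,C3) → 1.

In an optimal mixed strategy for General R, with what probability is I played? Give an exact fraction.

8/13

Row minima: I → 3, II → 1; maximin = 3.
Column maxima: C1 → 9, C2 → 11, C3 → 8; minimax = 8.
3 ≠ 8, so there is no saddle point; optimal play is mixed.
C2 is strictly dominated by C1 (it gives General R strictly more in every row), so General C never plays it.
On the remaining 2×2 (I, II vs C1, C3):
Let General R play I with probability p. Expected payoff against C1: 3p + 9(1−p) = −6p + 9; against C3: 8p + 1(1−p) = 7p + 1.
Setting these equal: −6p + 9 = 7p + 1 ⇒ −13p = -8 ⇒ p = 8/13, and the value is (-6)·(8/13) + 9 = 69/13.
For General C: with q = P(C1), equating I's and II's payoffs gives −5q + 8 = 8q + 1 ⇒ q = 7/13.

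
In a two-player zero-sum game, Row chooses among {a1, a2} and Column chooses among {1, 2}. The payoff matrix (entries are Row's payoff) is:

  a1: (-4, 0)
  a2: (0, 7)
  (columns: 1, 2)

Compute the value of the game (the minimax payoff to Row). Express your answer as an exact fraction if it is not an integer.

0

Row minima: a1 → -4, a2 → 0; maximin = 0.
Column maxima: 1 → 0, 2 → 7; minimax = 0.
Since maximin = minimax = 0, there is a saddle point and the value is 0.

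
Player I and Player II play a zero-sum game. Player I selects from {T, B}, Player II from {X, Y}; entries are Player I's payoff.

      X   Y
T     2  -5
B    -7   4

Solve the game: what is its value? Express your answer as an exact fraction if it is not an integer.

-3/2

Row minima: T → -5, B → -7; maximin = -5.
Column maxima: X → 2, Y → 4; minimax = 2.
-5 ≠ 2, so there is no saddle point; optimal play is mixed.
Let Player I play T with probability p. Expected payoff against X: 2p + (-7)(1−p) = 9p − 7; against Y: (-5)p + 4(1−p) = −9p + 4.
Setting these equal: 9p − 7 = −9p + 4 ⇒ 18p = 11 ⇒ p = 11/18, and the value is (9)·(11/18) − 7 = -3/2.
For Player II: with q = P(X), equating T's and B's payoffs gives 7q − 5 = −11q + 4 ⇒ q = 1/2.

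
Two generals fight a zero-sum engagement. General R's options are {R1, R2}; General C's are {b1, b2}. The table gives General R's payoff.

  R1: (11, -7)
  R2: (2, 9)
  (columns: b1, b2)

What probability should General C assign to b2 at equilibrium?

9/25

Row minima: R1 → -7, R2 → 2; maximin = 2.
Column maxima: b1 → 11, b2 → 9; minimax = 9.
2 ≠ 9, so there is no saddle point; optimal play is mixed.
Let General R play R1 with probability p. Expected payoff against b1: 11p + 2(1−p) = 9p + 2; against b2: (-7)p + 9(1−p) = −16p + 9.
Setting these equal: 9p + 2 = −16p + 9 ⇒ 25p = 7 ⇒ p = 7/25, and the value is (9)·(7/25) + 2 = 113/25.
For General C: with q = P(b1), equating R1's and R2's payoffs gives 18q − 7 = −7q + 9 ⇒ q = 16/25.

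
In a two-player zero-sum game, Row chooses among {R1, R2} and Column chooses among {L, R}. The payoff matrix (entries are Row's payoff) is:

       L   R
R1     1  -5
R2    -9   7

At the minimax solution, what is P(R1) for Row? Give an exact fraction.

Row minima: R1 → -5, R2 → -9; maximin = -5.
Column maxima: L → 1, R → 7; minimax = 1.
-5 ≠ 1, so there is no saddle point; optimal play is mixed.
Let Row play R1 with probability p. Expected payoff against L: 1p + (-9)(1−p) = 10p − 9; against R: (-5)p + 7(1−p) = −12p + 7.
Setting these equal: 10p − 9 = −12p + 7 ⇒ 22p = 16 ⇒ p = 8/11, and the value is (10)·(8/11) − 9 = -19/11.
For Column: with q = P(L), equating R1's and R2's payoffs gives 6q − 5 = −16q + 7 ⇒ q = 6/11.

8/11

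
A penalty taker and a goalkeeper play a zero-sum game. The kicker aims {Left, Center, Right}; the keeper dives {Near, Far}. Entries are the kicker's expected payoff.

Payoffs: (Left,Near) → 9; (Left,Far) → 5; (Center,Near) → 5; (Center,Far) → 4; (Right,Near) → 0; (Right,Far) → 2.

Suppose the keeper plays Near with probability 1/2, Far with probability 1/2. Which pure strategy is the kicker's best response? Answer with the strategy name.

Left

Expected payoff of Left: (1/2)·9 + (1/2)·5 = 7.
Expected payoff of Center: (1/2)·5 + (1/2)·4 = 9/2.
Expected payoff of Right: (1/2)·0 + (1/2)·2 = 1.
The largest is 7, so the kicker's best response is Left.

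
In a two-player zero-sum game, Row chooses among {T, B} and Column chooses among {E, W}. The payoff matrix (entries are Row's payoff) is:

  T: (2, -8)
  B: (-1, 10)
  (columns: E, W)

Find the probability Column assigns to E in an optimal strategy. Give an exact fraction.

Row minima: T → -8, B → -1; maximin = -1.
Column maxima: E → 2, W → 10; minimax = 2.
-1 ≠ 2, so there is no saddle point; optimal play is mixed.
Let Row play T with probability p. Expected payoff against E: 2p + (-1)(1−p) = 3p − 1; against W: (-8)p + 10(1−p) = −18p + 10.
Setting these equal: 3p − 1 = −18p + 10 ⇒ 21p = 11 ⇒ p = 11/21, and the value is (3)·(11/21) − 1 = 4/7.
For Column: with q = P(E), equating T's and B's payoffs gives 10q − 8 = −11q + 10 ⇒ q = 6/7.

6/7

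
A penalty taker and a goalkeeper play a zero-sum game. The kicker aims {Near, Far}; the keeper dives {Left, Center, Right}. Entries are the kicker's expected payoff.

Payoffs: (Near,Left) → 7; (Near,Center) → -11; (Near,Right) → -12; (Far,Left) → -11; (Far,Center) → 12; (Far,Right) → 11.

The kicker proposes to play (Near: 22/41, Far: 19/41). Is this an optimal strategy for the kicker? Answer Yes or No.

Yes

Against Left this mix gives (22/41)·7 + (19/41)·(-11) = -55/41.
Against Center this mix gives (22/41)·(-11) + (19/41)·12 = -14/41.
Against Right this mix gives (22/41)·(-12) + (19/41)·11 = -55/41.
All of the keeper's active replies (Left, Right) yield -55/41, and no column does worse for the kicker. The mix makes the keeper indifferent and guarantees -55/41, so it is optimal.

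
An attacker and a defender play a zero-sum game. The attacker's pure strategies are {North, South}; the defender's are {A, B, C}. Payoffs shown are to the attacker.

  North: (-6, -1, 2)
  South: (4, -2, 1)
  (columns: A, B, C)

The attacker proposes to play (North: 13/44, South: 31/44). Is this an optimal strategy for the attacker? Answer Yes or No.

Against A this mix gives (13/44)·(-6) + (31/44)·4 = 23/22.
Against B this mix gives (13/44)·(-1) + (31/44)·(-2) = -75/44.
Against C this mix gives (13/44)·2 + (31/44)·1 = 57/44.
The defender will play B, holding the attacker to -75/44. Shifting weight toward the row that does better against B would raise this floor (the equalizing mix achieves -16/11 against both B and A), so the proposed strategy is not optimal.

No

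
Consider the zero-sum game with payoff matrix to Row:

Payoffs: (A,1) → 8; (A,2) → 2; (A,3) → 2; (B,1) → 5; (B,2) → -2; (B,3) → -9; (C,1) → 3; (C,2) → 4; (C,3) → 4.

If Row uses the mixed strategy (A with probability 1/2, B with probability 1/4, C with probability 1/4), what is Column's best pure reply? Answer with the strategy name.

If Column plays 1, Row's expected payoff is (1/2)·8 + (1/4)·5 + (1/4)·3 = 6.
If Column plays 2, Row's expected payoff is (1/2)·2 + (1/4)·(-2) + (1/4)·4 = 3/2.
If Column plays 3, Row's expected payoff is (1/2)·2 + (1/4)·(-9) + (1/4)·4 = -1/4.
Column minimizes Row's payoff; the smallest is -1/4, so the best response is 3.

3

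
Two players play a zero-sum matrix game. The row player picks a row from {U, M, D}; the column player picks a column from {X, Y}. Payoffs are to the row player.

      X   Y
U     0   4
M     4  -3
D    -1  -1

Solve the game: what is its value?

Row minima: U → 0, M → -3, D → -1; maximin = 0.
Column maxima: X → 4, Y → 4; minimax = 4.
0 ≠ 4, so there is no saddle point; optimal play is mixed.
D is strictly dominated by U, so the row player never plays it.
On the remaining 2×2 (U, M vs X, Y):
Let the row player play U with probability p. Expected payoff against X: 0p + 4(1−p) = −4p + 4; against Y: 4p + (-3)(1−p) = 7p − 3.
Setting these equal: −4p + 4 = 7p − 3 ⇒ −11p = -7 ⇒ p = 7/11, and the value is (-4)·(7/11) + 4 = 16/11.
For the column player: with q = P(X), equating U's and M's payoffs gives −4q + 4 = 7q − 3 ⇒ q = 7/11.

16/11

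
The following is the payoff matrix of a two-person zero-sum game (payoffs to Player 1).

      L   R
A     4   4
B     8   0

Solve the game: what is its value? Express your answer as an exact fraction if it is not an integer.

4

Row minima: A → 4, B → 0; maximin = 4.
Column maxima: L → 8, R → 4; minimax = 4.
Since maximin = minimax = 4, there is a saddle point and the value is 4.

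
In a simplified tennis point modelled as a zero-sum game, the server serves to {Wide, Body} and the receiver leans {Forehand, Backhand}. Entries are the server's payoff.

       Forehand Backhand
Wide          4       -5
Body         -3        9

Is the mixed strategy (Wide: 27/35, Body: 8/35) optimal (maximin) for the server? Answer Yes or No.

No

Against Forehand this mix gives (27/35)·4 + (8/35)·(-3) = 12/5.
Against Backhand this mix gives (27/35)·(-5) + (8/35)·9 = -9/5.
The receiver will play Backhand, holding the server to -9/5. Shifting weight toward the row that does better against Backhand would raise this floor (the equalizing mix achieves 1 against both Backhand and Forehand), so the proposed strategy is not optimal.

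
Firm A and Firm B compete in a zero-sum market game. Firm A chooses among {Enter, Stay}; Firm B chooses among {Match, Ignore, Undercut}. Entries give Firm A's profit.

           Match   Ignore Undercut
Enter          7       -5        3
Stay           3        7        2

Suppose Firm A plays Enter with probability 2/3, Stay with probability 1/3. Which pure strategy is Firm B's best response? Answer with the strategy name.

Ignore

If Firm B plays Match, Firm A's expected payoff is (2/3)·7 + (1/3)·3 = 17/3.
If Firm B plays Ignore, Firm A's expected payoff is (2/3)·(-5) + (1/3)·7 = -1.
If Firm B plays Undercut, Firm A's expected payoff is (2/3)·3 + (1/3)·2 = 8/3.
Firm B minimizes Firm A's payoff; the smallest is -1, so the best response is Ignore.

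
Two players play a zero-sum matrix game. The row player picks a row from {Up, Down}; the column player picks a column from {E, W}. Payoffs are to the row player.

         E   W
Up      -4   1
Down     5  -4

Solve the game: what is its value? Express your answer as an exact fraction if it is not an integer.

-11/14

Row minima: Up → -4, Down → -4; maximin = -4.
Column maxima: E → 5, W → 1; minimax = 1.
-4 ≠ 1, so there is no saddle point; optimal play is mixed.
Let the row player play Up with probability p. Expected payoff against E: (-4)p + 5(1−p) = −9p + 5; against W: 1p + (-4)(1−p) = 5p − 4.
Setting these equal: −9p + 5 = 5p − 4 ⇒ −14p = -9 ⇒ p = 9/14, and the value is (-9)·(9/14) + 5 = -11/14.
For the column player: with q = P(E), equating Up's and Down's payoffs gives −5q + 1 = 9q − 4 ⇒ q = 5/14.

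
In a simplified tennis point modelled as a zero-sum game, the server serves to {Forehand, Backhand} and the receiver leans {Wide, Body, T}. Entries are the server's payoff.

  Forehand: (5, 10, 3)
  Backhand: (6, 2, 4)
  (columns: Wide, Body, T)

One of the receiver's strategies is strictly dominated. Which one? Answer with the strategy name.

Wide

T holds the server's payoff strictly below Wide in every row: 3 < 5, 4 < 6.
So Wide is strictly dominated for the receiver.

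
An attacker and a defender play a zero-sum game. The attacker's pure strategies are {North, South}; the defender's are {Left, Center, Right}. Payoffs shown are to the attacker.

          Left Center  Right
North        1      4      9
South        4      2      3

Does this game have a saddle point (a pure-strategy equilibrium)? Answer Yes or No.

No

Row minima: North → 1, South → 2; maximin = 2.
Column maxima: Left → 4, Center → 4, Right → 9; minimax = 4.
2 ≠ 4, so no pure-strategy equilibrium exists.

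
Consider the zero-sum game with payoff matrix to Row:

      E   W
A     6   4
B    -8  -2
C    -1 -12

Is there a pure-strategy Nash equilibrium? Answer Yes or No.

Row minima: A → 4, B → -8, C → -12; maximin = 4.
Column maxima: E → 6, W → 4; minimax = 4.
maximin = minimax = 4, so a saddle point exists.

Yes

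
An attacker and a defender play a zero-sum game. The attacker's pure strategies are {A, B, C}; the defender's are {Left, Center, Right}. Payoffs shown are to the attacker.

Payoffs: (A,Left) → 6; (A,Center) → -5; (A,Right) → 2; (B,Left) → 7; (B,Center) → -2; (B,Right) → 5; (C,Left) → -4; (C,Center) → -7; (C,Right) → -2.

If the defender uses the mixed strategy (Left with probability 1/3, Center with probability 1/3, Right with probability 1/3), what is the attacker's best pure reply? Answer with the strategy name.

Expected payoff of A: (1/3)·6 + (1/3)·(-5) + (1/3)·2 = 1.
Expected payoff of B: (1/3)·7 + (1/3)·(-2) + (1/3)·5 = 10/3.
Expected payoff of C: (1/3)·(-4) + (1/3)·(-7) + (1/3)·(-2) = -13/3.
The largest is 10/3, so the attacker's best response is B.

B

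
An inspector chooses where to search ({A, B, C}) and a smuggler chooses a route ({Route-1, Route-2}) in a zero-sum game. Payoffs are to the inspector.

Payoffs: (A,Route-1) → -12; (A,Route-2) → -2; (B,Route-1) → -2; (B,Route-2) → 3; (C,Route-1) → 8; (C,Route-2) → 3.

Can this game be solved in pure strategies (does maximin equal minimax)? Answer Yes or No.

Yes

Row minima: A → -12, B → -2, C → 3; maximin = 3.
Column maxima: Route-1 → 8, Route-2 → 3; minimax = 3.
maximin = minimax = 3, so a saddle point exists.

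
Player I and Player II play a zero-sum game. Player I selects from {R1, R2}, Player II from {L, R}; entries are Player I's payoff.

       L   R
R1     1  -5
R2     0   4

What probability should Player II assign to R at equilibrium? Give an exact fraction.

1/10

Row minima: R1 → -5, R2 → 0; maximin = 0.
Column maxima: L → 1, R → 4; minimax = 1.
0 ≠ 1, so there is no saddle point; optimal play is mixed.
Let Player I play R1 with probability p. Expected payoff against L: 1p + 0(1−p) = p; against R: (-5)p + 4(1−p) = −9p + 4.
Setting these equal: p = −9p + 4 ⇒ 10p = 4 ⇒ p = 2/5, and the value is (1)·(2/5) = 2/5.
For Player II: with q = P(L), equating R1's and R2's payoffs gives 6q − 5 = −4q + 4 ⇒ q = 9/10.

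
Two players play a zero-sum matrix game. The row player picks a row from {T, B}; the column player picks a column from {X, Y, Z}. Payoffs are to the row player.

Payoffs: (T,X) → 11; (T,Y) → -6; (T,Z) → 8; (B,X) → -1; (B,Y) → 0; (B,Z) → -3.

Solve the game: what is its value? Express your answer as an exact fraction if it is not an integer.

-18/17

Row minima: T → -6, B → -3; maximin = -3.
Column maxima: X → 11, Y → 0, Z → 8; minimax = 0.
-3 ≠ 0, so there is no saddle point; optimal play is mixed.
X is strictly dominated by Z (it gives the row player strictly more in every row), so the column player never plays it.
On the remaining 2×2 (T, B vs Y, Z):
Let the row player play T with probability p. Expected payoff against Y: (-6)p + 0(1−p) = −6p; against Z: 8p + (-3)(1−p) = 11p − 3.
Setting these equal: −6p = 11p − 3 ⇒ −17p = -3 ⇒ p = 3/17, and the value is (-6)·(3/17) = -18/17.
For the column player: with q = P(Y), equating T's and B's payoffs gives −14q + 8 = 3q − 3 ⇒ q = 11/17.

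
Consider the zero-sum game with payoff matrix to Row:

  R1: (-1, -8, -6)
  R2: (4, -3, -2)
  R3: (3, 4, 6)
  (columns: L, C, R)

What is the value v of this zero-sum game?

Row minima: R1 → -8, R2 → -3, R3 → 3; maximin = 3.
Column maxima: L → 4, C → 4, R → 6; minimax = 4.
3 ≠ 4, so there is no saddle point; optimal play is mixed.
R1 is strictly dominated by R2, so Row never plays it.
R is strictly dominated by C (it gives Row strictly more in every row), so Column never plays it.
On the remaining 2×2 (R2, R3 vs L, C):
Let Row play R2 with probability p. Expected payoff against L: 4p + 3(1−p) = p + 3; against C: (-3)p + 4(1−p) = −7p + 4.
Setting these equal: p + 3 = −7p + 4 ⇒ 8p = 1 ⇒ p = 1/8, and the value is (1)·(1/8) + 3 = 25/8.
For Column: with q = P(L), equating R2's and R3's payoffs gives 7q − 3 = −q + 4 ⇒ q = 7/8.

25/8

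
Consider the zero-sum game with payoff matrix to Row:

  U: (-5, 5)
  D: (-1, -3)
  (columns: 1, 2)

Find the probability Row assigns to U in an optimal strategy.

1/6

Row minima: U → -5, D → -3; maximin = -3.
Column maxima: 1 → -1, 2 → 5; minimax = -1.
-3 ≠ -1, so there is no saddle point; optimal play is mixed.
Let Row play U with probability p. Expected payoff against 1: (-5)p + (-1)(1−p) = −4p − 1; against 2: 5p + (-3)(1−p) = 8p − 3.
Setting these equal: −4p − 1 = 8p − 3 ⇒ −12p = -2 ⇒ p = 1/6, and the value is (-4)·(1/6) − 1 = -5/3.
For Column: with q = P(1), equating U's and D's payoffs gives −10q + 5 = 2q − 3 ⇒ q = 2/3.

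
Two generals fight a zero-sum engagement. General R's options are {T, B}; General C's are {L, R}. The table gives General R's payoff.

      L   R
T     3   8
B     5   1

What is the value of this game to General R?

37/9

Row minima: T → 3, B → 1; maximin = 3.
Column maxima: L → 5, R → 8; minimax = 5.
3 ≠ 5, so there is no saddle point; optimal play is mixed.
Let General R play T with probability p. Expected payoff against L: 3p + 5(1−p) = −2p + 5; against R: 8p + 1(1−p) = 7p + 1.
Setting these equal: −2p + 5 = 7p + 1 ⇒ −9p = -4 ⇒ p = 4/9, and the value is (-2)·(4/9) + 5 = 37/9.
For General C: with q = P(L), equating T's and B's payoffs gives −5q + 8 = 4q + 1 ⇒ q = 7/9.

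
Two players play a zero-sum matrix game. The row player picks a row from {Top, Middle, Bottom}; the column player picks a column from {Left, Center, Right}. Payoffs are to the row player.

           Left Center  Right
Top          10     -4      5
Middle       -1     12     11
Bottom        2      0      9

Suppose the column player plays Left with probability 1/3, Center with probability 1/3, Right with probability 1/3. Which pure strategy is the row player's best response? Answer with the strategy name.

Middle

Expected payoff of Top: (1/3)·10 + (1/3)·(-4) + (1/3)·5 = 11/3.
Expected payoff of Middle: (1/3)·(-1) + (1/3)·12 + (1/3)·11 = 22/3.
Expected payoff of Bottom: (1/3)·2 + (1/3)·0 + (1/3)·9 = 11/3.
The largest is 22/3, so the row player's best response is Middle.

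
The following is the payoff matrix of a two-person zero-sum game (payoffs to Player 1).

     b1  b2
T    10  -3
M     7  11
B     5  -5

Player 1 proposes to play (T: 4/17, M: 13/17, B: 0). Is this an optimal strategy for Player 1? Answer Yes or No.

Against b1 this mix gives (4/17)·10 + (13/17)·7 = 131/17.
Against b2 this mix gives (4/17)·(-3) + (13/17)·11 = 131/17.
All of Player 2's active replies (b1, b2) yield 131/17, and no column does worse for Player 1. The mix makes Player 2 indifferent and guarantees 131/17, so it is optimal.

Yes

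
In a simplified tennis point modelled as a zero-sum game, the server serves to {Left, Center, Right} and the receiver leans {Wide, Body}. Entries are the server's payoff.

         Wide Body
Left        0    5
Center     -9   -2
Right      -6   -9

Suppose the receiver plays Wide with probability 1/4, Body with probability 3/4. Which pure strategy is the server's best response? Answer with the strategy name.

Expected payoff of Left: (1/4)·0 + (3/4)·5 = 15/4.
Expected payoff of Center: (1/4)·(-9) + (3/4)·(-2) = -15/4.
Expected payoff of Right: (1/4)·(-6) + (3/4)·(-9) = -33/4.
The largest is 15/4, so the server's best response is Left.

Left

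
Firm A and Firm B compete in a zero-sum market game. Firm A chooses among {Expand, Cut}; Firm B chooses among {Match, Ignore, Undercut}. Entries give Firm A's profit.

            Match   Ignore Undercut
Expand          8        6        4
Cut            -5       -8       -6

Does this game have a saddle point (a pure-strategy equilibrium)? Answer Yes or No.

Row minima: Expand → 4, Cut → -8; maximin = 4.
Column maxima: Match → 8, Ignore → 6, Undercut → 4; minimax = 4.
maximin = minimax = 4, so a saddle point exists.

Yes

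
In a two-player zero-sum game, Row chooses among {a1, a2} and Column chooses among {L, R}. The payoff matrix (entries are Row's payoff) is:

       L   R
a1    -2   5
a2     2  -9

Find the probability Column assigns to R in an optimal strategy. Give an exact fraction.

Row minima: a1 → -2, a2 → -9; maximin = -2.
Column maxima: L → 2, R → 5; minimax = 2.
-2 ≠ 2, so there is no saddle point; optimal play is mixed.
Let Row play a1 with probability p. Expected payoff against L: (-2)p + 2(1−p) = −4p + 2; against R: 5p + (-9)(1−p) = 14p − 9.
Setting these equal: −4p + 2 = 14p − 9 ⇒ −18p = -11 ⇒ p = 11/18, and the value is (-4)·(11/18) + 2 = -4/9.
For Column: with q = P(L), equating a1's and a2's payoffs gives −7q + 5 = 11q − 9 ⇒ q = 7/9.

2/9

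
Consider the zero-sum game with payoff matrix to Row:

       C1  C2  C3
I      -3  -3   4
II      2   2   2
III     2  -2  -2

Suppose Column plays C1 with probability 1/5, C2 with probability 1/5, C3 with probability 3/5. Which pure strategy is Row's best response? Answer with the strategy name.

II

Expected payoff of I: (1/5)·(-3) + (1/5)·(-3) + (3/5)·4 = 6/5.
Expected payoff of II: (1/5)·2 + (1/5)·2 + (3/5)·2 = 2.
Expected payoff of III: (1/5)·2 + (1/5)·(-2) + (3/5)·(-2) = -6/5.
The largest is 2, so Row's best response is II.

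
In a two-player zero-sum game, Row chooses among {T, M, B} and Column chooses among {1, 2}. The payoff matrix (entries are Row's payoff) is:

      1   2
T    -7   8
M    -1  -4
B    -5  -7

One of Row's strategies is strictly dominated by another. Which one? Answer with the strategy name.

B

M gives a strictly higher payoff than B against every column: -1 > -5, -4 > -7.
So B is strictly dominated and Row never plays it.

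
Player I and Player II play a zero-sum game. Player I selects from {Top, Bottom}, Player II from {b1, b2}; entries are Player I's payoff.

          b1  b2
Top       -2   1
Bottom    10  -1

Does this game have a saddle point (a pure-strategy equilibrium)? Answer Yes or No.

Row minima: Top → -2, Bottom → -1; maximin = -1.
Column maxima: b1 → 10, b2 → 1; minimax = 1.
-1 ≠ 1, so no pure-strategy equilibrium exists.

No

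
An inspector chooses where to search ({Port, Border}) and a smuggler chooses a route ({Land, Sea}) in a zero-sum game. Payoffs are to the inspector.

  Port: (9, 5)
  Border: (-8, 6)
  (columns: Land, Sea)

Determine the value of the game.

47/9

Row minima: Port → 5, Border → -8; maximin = 5.
Column maxima: Land → 9, Sea → 6; minimax = 6.
5 ≠ 6, so there is no saddle point; optimal play is mixed.
Let the inspector play Port with probability p. Expected payoff against Land: 9p + (-8)(1−p) = 17p − 8; against Sea: 5p + 6(1−p) = −p + 6.
Setting these equal: 17p − 8 = −p + 6 ⇒ 18p = 14 ⇒ p = 7/9, and the value is (17)·(7/9) − 8 = 47/9.
For the smuggler: with q = P(Land), equating Port's and Border's payoffs gives 4q + 5 = −14q + 6 ⇒ q = 1/18.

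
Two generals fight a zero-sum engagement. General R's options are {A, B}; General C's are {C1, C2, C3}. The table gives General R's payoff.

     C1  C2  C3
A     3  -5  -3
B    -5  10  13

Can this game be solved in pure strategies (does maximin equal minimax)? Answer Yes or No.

Row minima: A → -5, B → -5; maximin = -5.
Column maxima: C1 → 3, C2 → 10, C3 → 13; minimax = 3.
-5 ≠ 3, so no pure-strategy equilibrium exists.

No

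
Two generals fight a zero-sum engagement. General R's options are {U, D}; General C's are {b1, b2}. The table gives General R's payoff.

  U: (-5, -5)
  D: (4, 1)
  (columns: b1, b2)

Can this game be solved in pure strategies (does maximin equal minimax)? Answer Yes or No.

Yes

Row minima: U → -5, D → 1; maximin = 1.
Column maxima: b1 → 4, b2 → 1; minimax = 1.
maximin = minimax = 1, so a saddle point exists.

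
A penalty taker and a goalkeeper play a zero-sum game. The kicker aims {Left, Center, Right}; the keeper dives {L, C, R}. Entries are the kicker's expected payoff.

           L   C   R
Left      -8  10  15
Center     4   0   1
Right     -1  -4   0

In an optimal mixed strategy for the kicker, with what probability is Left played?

Row minima: Left → -8, Center → 0, Right → -4; maximin = 0.
Column maxima: L → 4, C → 10, R → 15; minimax = 4.
0 ≠ 4, so there is no saddle point; optimal play is mixed.
Right is strictly dominated by Center, so the kicker never plays it.
R is strictly dominated by C (it gives the kicker strictly more in every row), so the keeper never plays it.
On the remaining 2×2 (Left, Center vs L, C):
Let the kicker play Left with probability p. Expected payoff against L: (-8)p + 4(1−p) = −12p + 4; against C: 10p + 0(1−p) = 10p.
Setting these equal: −12p + 4 = 10p ⇒ −22p = -4 ⇒ p = 2/11, and the value is (-12)·(2/11) + 4 = 20/11.
For the keeper: with q = P(L), equating Left's and Center's payoffs gives −18q + 10 = 4q ⇒ q = 5/11.

2/11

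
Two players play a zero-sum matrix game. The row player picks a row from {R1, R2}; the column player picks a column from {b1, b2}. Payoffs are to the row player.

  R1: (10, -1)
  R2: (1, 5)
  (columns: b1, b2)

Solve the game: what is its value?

17/5

Row minima: R1 → -1, R2 → 1; maximin = 1.
Column maxima: b1 → 10, b2 → 5; minimax = 5.
1 ≠ 5, so there is no saddle point; optimal play is mixed.
Let the row player play R1 with probability p. Expected payoff against b1: 10p + 1(1−p) = 9p + 1; against b2: (-1)p + 5(1−p) = −6p + 5.
Setting these equal: 9p + 1 = −6p + 5 ⇒ 15p = 4 ⇒ p = 4/15, and the value is (9)·(4/15) + 1 = 17/5.
For the column player: with q = P(b1), equating R1's and R2's payoffs gives 11q − 1 = −4q + 5 ⇒ q = 2/5.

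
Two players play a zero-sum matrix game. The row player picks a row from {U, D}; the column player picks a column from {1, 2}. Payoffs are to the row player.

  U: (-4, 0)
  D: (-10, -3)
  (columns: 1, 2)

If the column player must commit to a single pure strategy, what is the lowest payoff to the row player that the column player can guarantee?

Column maxima: 1 → -4, 2 → 0.
The smallest of these is -4.

-4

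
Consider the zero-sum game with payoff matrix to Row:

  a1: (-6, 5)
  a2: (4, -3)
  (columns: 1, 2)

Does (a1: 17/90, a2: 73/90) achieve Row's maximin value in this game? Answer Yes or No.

Against 1 this mix gives (17/90)·(-6) + (73/90)·4 = 19/9.
Against 2 this mix gives (17/90)·5 + (73/90)·(-3) = -67/45.
Column will play 2, holding Row to -67/45. Shifting weight toward the row that does better against 2 would raise this floor (the equalizing mix achieves 1/9 against both 2 and 1), so the proposed strategy is not optimal.

No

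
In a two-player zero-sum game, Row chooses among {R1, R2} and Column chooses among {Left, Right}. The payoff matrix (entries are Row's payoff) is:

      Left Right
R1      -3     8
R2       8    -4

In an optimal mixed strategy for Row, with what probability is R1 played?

12/23

Row minima: R1 → -3, R2 → -4; maximin = -3.
Column maxima: Left → 8, Right → 8; minimax = 8.
-3 ≠ 8, so there is no saddle point; optimal play is mixed.
Let Row play R1 with probability p. Expected payoff against Left: (-3)p + 8(1−p) = −11p + 8; against Right: 8p + (-4)(1−p) = 12p − 4.
Setting these equal: −11p + 8 = 12p − 4 ⇒ −23p = -12 ⇒ p = 12/23, and the value is (-11)·(12/23) + 8 = 52/23.
For Column: with q = P(Left), equating R1's and R2's payoffs gives −11q + 8 = 12q − 4 ⇒ q = 12/23.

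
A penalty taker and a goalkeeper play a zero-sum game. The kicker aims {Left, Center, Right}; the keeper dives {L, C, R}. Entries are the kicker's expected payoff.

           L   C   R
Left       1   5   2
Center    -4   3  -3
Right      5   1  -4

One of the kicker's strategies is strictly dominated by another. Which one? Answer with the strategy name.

Center

Left gives a strictly higher payoff than Center against every column: 1 > -4, 5 > 3, 2 > -3.
So Center is strictly dominated and the kicker never plays it.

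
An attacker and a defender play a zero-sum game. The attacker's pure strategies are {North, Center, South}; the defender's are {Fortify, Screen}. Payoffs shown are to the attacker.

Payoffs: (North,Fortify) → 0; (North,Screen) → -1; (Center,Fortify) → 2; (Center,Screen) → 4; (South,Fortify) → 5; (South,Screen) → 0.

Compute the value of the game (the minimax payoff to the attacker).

Row minima: North → -1, Center → 2, South → 0; maximin = 2.
Column maxima: Fortify → 5, Screen → 4; minimax = 4.
2 ≠ 4, so there is no saddle point; optimal play is mixed.
North is strictly dominated by Center, so the attacker never plays it.
On the remaining 2×2 (Center, South vs Fortify, Screen):
Let the attacker play Center with probability p. Expected payoff against Fortify: 2p + 5(1−p) = −3p + 5; against Screen: 4p + 0(1−p) = 4p.
Setting these equal: −3p + 5 = 4p ⇒ −7p = -5 ⇒ p = 5/7, and the value is (-3)·(5/7) + 5 = 20/7.
For the defender: with q = P(Fortify), equating Center's and South's payoffs gives −2q + 4 = 5q ⇒ q = 4/7.

20/7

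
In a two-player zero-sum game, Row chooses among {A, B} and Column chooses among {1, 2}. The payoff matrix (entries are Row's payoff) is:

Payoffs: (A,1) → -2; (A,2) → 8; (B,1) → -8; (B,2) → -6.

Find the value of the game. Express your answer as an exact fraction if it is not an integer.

-2

Row minima: A → -2, B → -8; maximin = -2.
Column maxima: 1 → -2, 2 → 8; minimax = -2.
Since maximin = minimax = -2, there is a saddle point and the value is -2.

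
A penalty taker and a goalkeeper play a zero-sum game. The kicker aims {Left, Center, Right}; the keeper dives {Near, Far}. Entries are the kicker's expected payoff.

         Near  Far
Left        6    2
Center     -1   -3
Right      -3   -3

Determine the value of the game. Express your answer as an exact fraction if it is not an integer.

Row minima: Left → 2, Center → -3, Right → -3; maximin = 2.
Column maxima: Near → 6, Far → 2; minimax = 2.
Since maximin = minimax = 2, there is a saddle point and the value is 2.

2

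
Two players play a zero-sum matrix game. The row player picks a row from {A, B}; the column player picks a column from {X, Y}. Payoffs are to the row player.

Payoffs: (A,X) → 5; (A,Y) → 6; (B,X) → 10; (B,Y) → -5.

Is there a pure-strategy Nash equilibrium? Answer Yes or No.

No

Row minima: A → 5, B → -5; maximin = 5.
Column maxima: X → 10, Y → 6; minimax = 6.
5 ≠ 6, so no pure-strategy equilibrium exists.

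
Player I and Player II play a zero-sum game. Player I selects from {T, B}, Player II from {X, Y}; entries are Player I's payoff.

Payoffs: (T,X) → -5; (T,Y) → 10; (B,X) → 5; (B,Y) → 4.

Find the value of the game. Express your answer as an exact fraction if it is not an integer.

Row minima: T → -5, B → 4; maximin = 4.
Column maxima: X → 5, Y → 10; minimax = 5.
4 ≠ 5, so there is no saddle point; optimal play is mixed.
Let Player I play T with probability p. Expected payoff against X: (-5)p + 5(1−p) = −10p + 5; against Y: 10p + 4(1−p) = 6p + 4.
Setting these equal: −10p + 5 = 6p + 4 ⇒ −16p = -1 ⇒ p = 1/16, and the value is (-10)·(1/16) + 5 = 35/8.
For Player II: with q = P(X), equating T's and B's payoffs gives −15q + 10 = q + 4 ⇒ q = 3/8.

35/8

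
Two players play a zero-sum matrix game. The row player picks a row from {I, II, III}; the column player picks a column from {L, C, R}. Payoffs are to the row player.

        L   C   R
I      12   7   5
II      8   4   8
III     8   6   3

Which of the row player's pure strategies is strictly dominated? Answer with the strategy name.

III

I gives a strictly higher payoff than III against every column: 12 > 8, 7 > 6, 5 > 3.
So III is strictly dominated and the row player never plays it.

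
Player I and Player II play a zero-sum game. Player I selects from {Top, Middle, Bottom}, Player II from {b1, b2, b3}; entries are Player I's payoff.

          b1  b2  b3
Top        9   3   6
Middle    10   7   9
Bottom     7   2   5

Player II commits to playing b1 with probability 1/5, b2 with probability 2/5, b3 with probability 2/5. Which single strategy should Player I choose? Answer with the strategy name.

Middle

Expected payoff of Top: (1/5)·9 + (2/5)·3 + (2/5)·6 = 27/5.
Expected payoff of Middle: (1/5)·10 + (2/5)·7 + (2/5)·9 = 42/5.
Expected payoff of Bottom: (1/5)·7 + (2/5)·2 + (2/5)·5 = 21/5.
The largest is 42/5, so Player I's best response is Middle.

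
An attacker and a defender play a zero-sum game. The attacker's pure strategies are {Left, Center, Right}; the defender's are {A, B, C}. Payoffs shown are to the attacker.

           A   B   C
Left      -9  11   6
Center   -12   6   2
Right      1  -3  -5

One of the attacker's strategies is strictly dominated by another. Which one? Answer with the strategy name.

Left gives a strictly higher payoff than Center against every column: -9 > -12, 11 > 6, 6 > 2.
So Center is strictly dominated and the attacker never plays it.

Center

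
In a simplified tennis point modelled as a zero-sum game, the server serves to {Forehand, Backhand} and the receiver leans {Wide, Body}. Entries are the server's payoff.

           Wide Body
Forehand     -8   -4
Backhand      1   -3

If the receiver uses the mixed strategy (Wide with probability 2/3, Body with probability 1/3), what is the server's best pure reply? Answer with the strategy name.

Expected payoff of Forehand: (2/3)·(-8) + (1/3)·(-4) = -20/3.
Expected payoff of Backhand: (2/3)·1 + (1/3)·(-3) = -1/3.
The largest is -1/3, so the server's best response is Backhand.

Backhand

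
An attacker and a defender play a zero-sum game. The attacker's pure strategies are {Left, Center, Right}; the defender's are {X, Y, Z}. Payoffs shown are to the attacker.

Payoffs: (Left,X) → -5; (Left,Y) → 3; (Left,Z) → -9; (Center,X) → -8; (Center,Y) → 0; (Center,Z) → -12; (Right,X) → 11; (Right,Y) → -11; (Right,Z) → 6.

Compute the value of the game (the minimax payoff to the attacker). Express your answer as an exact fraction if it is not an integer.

-81/29

Row minima: Left → -9, Center → -12, Right → -11; maximin = -9.
Column maxima: X → 11, Y → 3, Z → 6; minimax = 3.
-9 ≠ 3, so there is no saddle point; optimal play is mixed.
Center is strictly dominated by Left, so the attacker never plays it.
X is strictly dominated by Z (it gives the attacker strictly more in every row), so the defender never plays it.
On the remaining 2×2 (Left, Right vs Y, Z):
Let the attacker play Left with probability p. Expected payoff against Y: 3p + (-11)(1−p) = 14p − 11; against Z: (-9)p + 6(1−p) = −15p + 6.
Setting these equal: 14p − 11 = −15p + 6 ⇒ 29p = 17 ⇒ p = 17/29, and the value is (14)·(17/29) − 11 = -81/29.
For the defender: with q = P(Y), equating Left's and Right's payoffs gives 12q − 9 = −17q + 6 ⇒ q = 15/29.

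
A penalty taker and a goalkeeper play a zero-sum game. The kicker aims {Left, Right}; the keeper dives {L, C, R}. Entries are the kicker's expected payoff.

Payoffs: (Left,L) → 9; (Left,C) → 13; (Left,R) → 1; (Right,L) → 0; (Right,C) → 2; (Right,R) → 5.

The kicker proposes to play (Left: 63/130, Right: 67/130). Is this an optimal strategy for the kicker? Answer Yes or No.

Against L this mix gives (63/130)·9 + (67/130)·0 = 567/130.
Against C this mix gives (63/130)·13 + (67/130)·2 = 953/130.
Against R this mix gives (63/130)·1 + (67/130)·5 = 199/65.
The keeper will play R, holding the kicker to 199/65. Shifting weight toward the row that does better against R would raise this floor (the equalizing mix achieves 45/13 against both R and L), so the proposed strategy is not optimal.

No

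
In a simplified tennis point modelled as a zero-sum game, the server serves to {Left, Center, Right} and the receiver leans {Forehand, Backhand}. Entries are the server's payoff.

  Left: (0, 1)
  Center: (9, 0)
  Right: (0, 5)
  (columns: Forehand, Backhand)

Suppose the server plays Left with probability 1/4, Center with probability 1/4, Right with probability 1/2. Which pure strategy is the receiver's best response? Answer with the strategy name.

If the receiver plays Forehand, the server's expected payoff is (1/4)·0 + (1/4)·9 + (1/2)·0 = 9/4.
If the receiver plays Backhand, the server's expected payoff is (1/4)·1 + (1/4)·0 + (1/2)·5 = 11/4.
The receiver minimizes the server's payoff; the smallest is 9/4, so the best response is Forehand.

Forehand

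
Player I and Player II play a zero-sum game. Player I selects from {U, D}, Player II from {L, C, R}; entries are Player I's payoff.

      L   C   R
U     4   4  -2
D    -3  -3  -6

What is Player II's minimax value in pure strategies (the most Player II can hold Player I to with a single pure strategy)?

Column maxima: L → 4, C → 4, R → -2.
The smallest of these is -2.

-2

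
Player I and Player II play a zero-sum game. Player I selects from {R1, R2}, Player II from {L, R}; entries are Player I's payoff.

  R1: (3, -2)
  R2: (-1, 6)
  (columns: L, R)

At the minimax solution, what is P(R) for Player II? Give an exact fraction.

1/3

Row minima: R1 → -2, R2 → -1; maximin = -1.
Column maxima: L → 3, R → 6; minimax = 3.
-1 ≠ 3, so there is no saddle point; optimal play is mixed.
Let Player I play R1 with probability p. Expected payoff against L: 3p + (-1)(1−p) = 4p − 1; against R: (-2)p + 6(1−p) = −8p + 6.
Setting these equal: 4p − 1 = −8p + 6 ⇒ 12p = 7 ⇒ p = 7/12, and the value is (4)·(7/12) − 1 = 4/3.
For Player II: with q = P(L), equating R1's and R2's payoffs gives 5q − 2 = −7q + 6 ⇒ q = 2/3.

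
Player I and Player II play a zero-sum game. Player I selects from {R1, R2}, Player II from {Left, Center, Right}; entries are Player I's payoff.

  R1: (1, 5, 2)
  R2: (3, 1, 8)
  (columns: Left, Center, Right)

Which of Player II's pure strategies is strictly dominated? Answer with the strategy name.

Left holds Player I's payoff strictly below Right in every row: 1 < 2, 3 < 8.
So Right is strictly dominated for Player II.

Right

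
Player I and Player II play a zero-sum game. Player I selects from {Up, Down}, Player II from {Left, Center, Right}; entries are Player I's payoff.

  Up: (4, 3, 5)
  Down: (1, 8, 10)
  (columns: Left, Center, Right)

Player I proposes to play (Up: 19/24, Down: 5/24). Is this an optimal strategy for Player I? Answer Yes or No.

Against Left this mix gives (19/24)·4 + (5/24)·1 = 27/8.
Against Center this mix gives (19/24)·3 + (5/24)·8 = 97/24.
Against Right this mix gives (19/24)·5 + (5/24)·10 = 145/24.
Player II will play Left, holding Player I to 27/8. Shifting weight toward the row that does better against Left would raise this floor (the equalizing mix achieves 29/8 against both Left and Center), so the proposed strategy is not optimal.

No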